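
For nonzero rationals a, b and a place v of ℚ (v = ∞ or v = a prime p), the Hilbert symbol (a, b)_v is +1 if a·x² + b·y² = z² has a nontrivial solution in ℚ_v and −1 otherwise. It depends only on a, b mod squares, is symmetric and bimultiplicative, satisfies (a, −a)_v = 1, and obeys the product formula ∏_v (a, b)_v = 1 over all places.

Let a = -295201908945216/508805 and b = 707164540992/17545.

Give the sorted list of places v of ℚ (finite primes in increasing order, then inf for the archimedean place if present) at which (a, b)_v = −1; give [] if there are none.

[3, 5]

Mod squares: a ≡ -3705, b ≡ 8265. Check v ∈ {∞, 2, 3, 5, 7, 11, 13, 17, 19, 29}.
v=29: a=29^-2·(≡5), b=29^-1·(≡28) mod 29; (5|29)=+1, (28|29)=+1; (−1)^{-2·-1·14}·(+1)^-1·(+1)^-2 = +1.
v=7: a=7^2·(≡5), b=7^2·(≡5) mod 7; (5|7)=-1, (5|7)=-1; (−1)^{2·2·3}·(-1)^2·(-1)^2 = +1.
v=11: a=11^-2·(≡8), b=11^-2·(≡4) mod 11; (8|11)=-1, (4|11)=+1; (−1)^{-2·-2·5}·(-1)^-2·(+1)^-2 = +1.
v=13: a=13^3·(≡3), b=13^2·(≡12) mod 13; (3|13)=+1, (12|13)=+1; (−1)^{3·2·6}·(+1)^2·(+1)^3 = +1.
v=3: a=3^3·(≡1), b=3^5·(≡1) mod 3; (1|3)=+1, (1|3)=+1; (−1)^{3·5·1}·(+1)^5·(+1)^3 = -1.
v=∞: -3705 < 0 and 8265 > 0  ⇒  (a,b)_∞ = +1.
v=5: a=5^-1·(≡4), b=5^-1·(≡3) mod 5; (4|5)=+1, (3|5)=-1; (−1)^{-1·-1·2}·(+1)^-1·(-1)^-1 = -1.
v=19: a=19^1·(≡15), b=19^1·(≡4) mod 19; (15|19)=-1, (4|19)=+1; (−1)^{1·1·9}·(-1)^1·(+1)^1 = +1.
v=2: v_2(a)=6, v_2(b)=6; units ≡ 7, 1 (mod 8); ε·ε+αω+βω = 1·0+6·0+6·0 ≡ 0  ⇒  (a,b)_2 = +1.
v=17: a=17^4·(≡9), b=17^2·(≡5) mod 17; (9|17)=+1, (5|17)=-1; (−1)^{4·2·8}·(+1)^2·(-1)^4 = +1.
(-3705, 8265 / ℚ) ramifies at {3, 5}: a division algebra.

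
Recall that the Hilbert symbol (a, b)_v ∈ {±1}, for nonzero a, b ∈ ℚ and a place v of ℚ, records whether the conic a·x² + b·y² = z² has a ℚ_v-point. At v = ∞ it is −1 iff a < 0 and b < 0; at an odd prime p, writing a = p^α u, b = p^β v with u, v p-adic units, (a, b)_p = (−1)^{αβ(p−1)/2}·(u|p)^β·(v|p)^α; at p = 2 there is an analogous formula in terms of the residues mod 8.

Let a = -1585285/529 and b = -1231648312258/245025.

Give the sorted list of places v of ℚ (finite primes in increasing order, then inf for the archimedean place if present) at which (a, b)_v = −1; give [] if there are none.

[5, 31, 43, inf]

(a, b) ≡ (-1885, -1420978) mod (ℚ^×)²; places V = {2, 3, 5, 7, 11, 13, 19, 23, 29, 31, 41, 43, ∞}.
(a,b)_3: α=0, u≡2; β=-4, v≡2 (mod 3); (2|3)=-1, (2|3)=-1; sign (−1)^0·-1^-4·-1^0 = +1.
(a,b)_23: α=-2, u≡13; β=0, v≡8 (mod 23); (13|23)=+1, (8|23)=+1; sign (−1)^0·+1^0·+1^-2 = +1.
(a,b)_43: α=0, u≡3; β=1, v≡23 (mod 43); (3|43)=-1, (23|43)=+1; sign (−1)^0·-1^1·+1^0 = -1.
(a,b)_∞: sgn(-1885)=−, sgn(-1420978)=−, so -1.
(a,b)_2: α=0, β=1; u≡3, v≡7 (mod 8); ε(u)ε(v)=1·1, αω(v)=0·0, βω(u)=1·1; sum ≡ 0  ⇒  +1.
(a,b)_31: α=0, u≡12; β=1, v≡11 (mod 31); (12|31)=-1, (11|31)=-1; sign (−1)^0·-1^1·-1^0 = -1.
(a,b)_29: α=3, u≡28; β=0, v≡6 (mod 29); (28|29)=+1, (6|29)=+1; sign (−1)^0·+1^0·+1^3 = +1.
(a,b)_11: α=0, u≡2; β=-2, v≡10 (mod 11); (2|11)=-1, (10|11)=-1; sign (−1)^0·-1^-2·-1^0 = +1.
(a,b)_19: α=0, u≡13; β=2, v≡15 (mod 19); (13|19)=-1, (15|19)=-1; sign (−1)^0·-1^2·-1^0 = +1.
(a,b)_13: α=1, u≡11; β=1, v≡2 (mod 13); (11|13)=-1, (2|13)=-1; sign (−1)^0·-1^1·-1^1 = +1.
(a,b)_7: α=0, u≡3; β=4, v≡1 (mod 7); (3|7)=-1, (1|7)=+1; sign (−1)^0·-1^4·+1^0 = +1.
(a,b)_41: α=0, u≡5; β=1, v≡38 (mod 41); (5|41)=+1, (38|41)=-1; sign (−1)^0·+1^1·-1^0 = +1.
(a,b)_5: α=1, u≡2; β=-2, v≡2 (mod 5); (2|5)=-1, (2|5)=-1; sign (−1)^0·-1^-2·-1^1 = -1.
(-1885, -1420978 / ℚ) ramifies at {5, 31, 43, ∞}: a division algebra.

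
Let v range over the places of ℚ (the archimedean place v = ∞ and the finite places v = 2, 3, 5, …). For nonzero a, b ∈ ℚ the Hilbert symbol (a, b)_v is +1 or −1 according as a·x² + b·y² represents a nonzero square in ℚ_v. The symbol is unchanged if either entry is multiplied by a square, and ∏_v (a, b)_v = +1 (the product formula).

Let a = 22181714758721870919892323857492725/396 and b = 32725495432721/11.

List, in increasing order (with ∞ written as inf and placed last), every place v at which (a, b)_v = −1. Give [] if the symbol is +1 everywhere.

[2, 11, 13, 37]

(a, b) ≡ (3116399, 187891) mod (ℚ^×)²; places V = {2, 3, 5, 7, 11, 13, 17, 19, 29, 31, 37, ∞}.
(a,b)_19: α=3, u≡14; β=1, v≡5 (mod 19); (14|19)=-1, (5|19)=+1; sign (−1)^1·-1^1·+1^3 = +1.
(a,b)_3: α=-2, u≡2; β=0, v≡1 (mod 3); (2|3)=-1, (1|3)=+1; sign (−1)^0·-1^0·+1^-2 = +1.
(a,b)_29: α=2, u≡5; β=1, v≡8 (mod 29); (5|29)=+1, (8|29)=-1; sign (−1)^0·+1^1·-1^2 = +1.
(a,b)_∞: sgn(3116399)=+, sgn(187891)=+, so +1.
(a,b)_2: α=-2, β=0; u≡7, v≡3 (mod 8); ε(u)ε(v)=1·1, αω(v)=-2·1, βω(u)=0·0; sum ≡ 1  ⇒  -1.
(a,b)_7: α=4, u≡5; β=2, v≡1 (mod 7); (5|7)=-1, (1|7)=+1; sign (−1)^0·-1^2·+1^4 = +1.
(a,b)_5: α=2, u≡4; β=0, v≡1 (mod 5); (4|5)=+1, (1|5)=+1; sign (−1)^0·+1^0·+1^2 = +1.
(a,b)_31: α=3, u≡22; β=1, v≡5 (mod 31); (22|31)=-1, (5|31)=+1; sign (−1)^1·-1^1·+1^3 = +1.
(a,b)_13: α=5, u≡12; β=4, v≡7 (mod 13); (12|13)=+1, (7|13)=-1; sign (−1)^0·+1^4·-1^5 = -1.
(a,b)_11: α=-1, u≡1; β=-1, v≡3 (mod 11); (1|11)=+1, (3|11)=+1; sign (−1)^1·+1^-1·+1^-1 = -1.
(a,b)_37: α=5, u≡5; β=2, v≡19 (mod 37); (5|37)=-1, (19|37)=-1; sign (−1)^0·-1^2·-1^5 = -1.
(a,b)_17: α=4, u≡14; β=0, v≡5 (mod 17); (14|17)=-1, (5|17)=-1; sign (−1)^0·-1^0·-1^4 = +1.
Ram(3116399, 187891) = {2, 11, 13, 37}; no ℚ_2-point on the conic.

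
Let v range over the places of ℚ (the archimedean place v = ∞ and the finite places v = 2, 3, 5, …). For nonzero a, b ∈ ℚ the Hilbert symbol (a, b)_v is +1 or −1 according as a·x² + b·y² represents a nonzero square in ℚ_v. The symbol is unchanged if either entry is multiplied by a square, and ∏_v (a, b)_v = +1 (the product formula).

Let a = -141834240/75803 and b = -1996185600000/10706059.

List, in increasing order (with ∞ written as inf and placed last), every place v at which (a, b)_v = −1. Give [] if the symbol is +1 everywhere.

Mod squares: a ≡ -293930, b ≡ -1365. Check v ∈ {∞, 2, 3, 5, 7, 13, 17, 19}.
v=2: v_2(a)=11, v_2(b)=16; units ≡ 3, 3 (mod 8); ε·ε+αω+βω = 1·1+11·1+16·1 ≡ 0  ⇒  (a,b)_2 = +1.
v=13: a=13^-1·(≡9), b=13^-1·(≡1) mod 13; (9|13)=+1, (1|13)=+1; (−1)^{-1·-1·6}·(+1)^-1·(+1)^-1 = +1.
v=19: a=19^1·(≡18), b=19^2·(≡14) mod 19; (18|19)=-1, (14|19)=-1; (−1)^{1·2·9}·(-1)^2·(-1)^1 = -1.
v=3: a=3^6·(≡1), b=3^3·(≡1) mod 3; (1|3)=+1, (1|3)=+1; (−1)^{6·3·1}·(+1)^3·(+1)^6 = +1.
v=7: a=7^-3·(≡3), b=7^-7·(≡4) mod 7; (3|7)=-1, (4|7)=+1; (−1)^{-3·-7·3}·(-1)^-7·(+1)^-3 = +1.
v=∞: -293930 < 0 and -1365 < 0  ⇒  (a,b)_∞ = -1.
v=17: a=17^-1·(≡15), b=17^0·(≡6) mod 17; (15|17)=+1, (6|17)=-1; (−1)^{-1·0·8}·(+1)^0·(-1)^-1 = -1.
v=5: a=5^1·(≡4), b=5^5·(≡2) mod 5; (4|5)=+1, (2|5)=-1; (−1)^{1·5·2}·(+1)^5·(-1)^1 = -1.
Ram(-293930, -1365) = {5, 17, 19, ∞}; no ℚ_5-point on the conic.

[5, 17, 19, inf]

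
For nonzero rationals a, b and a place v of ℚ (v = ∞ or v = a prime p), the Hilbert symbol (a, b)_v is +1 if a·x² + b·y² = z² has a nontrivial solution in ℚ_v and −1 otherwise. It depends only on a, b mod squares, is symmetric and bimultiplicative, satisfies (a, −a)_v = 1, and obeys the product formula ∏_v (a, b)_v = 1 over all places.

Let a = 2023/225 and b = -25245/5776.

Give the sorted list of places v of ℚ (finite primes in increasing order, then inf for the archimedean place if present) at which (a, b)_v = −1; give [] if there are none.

Mod squares: a ≡ 7, b ≡ -2805. Check v ∈ {∞, 2, 3, 5, 7, 11, 17, 19}.
v=11: a=11^0·(≡2), b=11^1·(≡4) mod 11; (2|11)=-1, (4|11)=+1; (−1)^{0·1·5}·(-1)^1·(+1)^0 = -1.
v=2: v_2(a)=0, v_2(b)=-4; units ≡ 7, 3 (mod 8); ε·ε+αω+βω = 1·1+0·1+-4·0 ≡ 1  ⇒  (a,b)_2 = -1.
v=7: a=7^1·(≡2), b=7^0·(≡4) mod 7; (2|7)=+1, (4|7)=+1; (−1)^{1·0·3}·(+1)^0·(+1)^1 = +1.
v=19: a=19^0·(≡16), b=19^-2·(≡17) mod 19; (16|19)=+1, (17|19)=+1; (−1)^{0·-2·9}·(+1)^-2·(+1)^0 = +1.
v=∞: 7 > 0 and -2805 < 0  ⇒  (a,b)_∞ = +1.
v=5: a=5^-2·(≡2), b=5^1·(≡1) mod 5; (2|5)=-1, (1|5)=+1; (−1)^{-2·1·2}·(-1)^1·(+1)^-2 = -1.
v=3: a=3^-2·(≡1), b=3^3·(≡1) mod 3; (1|3)=+1, (1|3)=+1; (−1)^{-2·3·1}·(+1)^3·(+1)^-2 = +1.
v=17: a=17^2·(≡6), b=17^1·(≡10) mod 17; (6|17)=-1, (10|17)=-1; (−1)^{2·1·8}·(-1)^1·(-1)^2 = -1.
|Ram(7, -2805)| = 4, even; anisotropic at {2, 5, 11, 17}.

[2, 5, 11, 17]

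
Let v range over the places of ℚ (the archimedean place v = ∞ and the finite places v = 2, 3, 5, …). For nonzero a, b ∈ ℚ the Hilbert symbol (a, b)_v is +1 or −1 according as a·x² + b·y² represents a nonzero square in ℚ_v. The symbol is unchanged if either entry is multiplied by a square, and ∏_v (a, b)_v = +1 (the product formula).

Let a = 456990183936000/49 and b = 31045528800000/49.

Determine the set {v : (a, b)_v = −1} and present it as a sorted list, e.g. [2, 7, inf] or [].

Mod squares: a ≡ 937365, b ≡ 40755. Check v ∈ {∞, 2, 3, 5, 7, 11, 13, 19, 23}.
v=3: a=3^3·(≡2), b=3^3·(≡1) mod 3; (2|3)=-1, (1|3)=+1; (−1)^{3·3·1}·(-1)^3·(+1)^3 = +1.
v=∞: 937365 > 0 and 40755 > 0  ⇒  (a,b)_∞ = +1.
v=7: a=7^-2·(≡1), b=7^-2·(≡1) mod 7; (1|7)=+1, (1|7)=+1; (−1)^{-2·-2·3}·(+1)^-2·(+1)^-2 = +1.
v=19: a=19^1·(≡4), b=19^1·(≡17) mod 19; (4|19)=+1, (17|19)=+1; (−1)^{1·1·9}·(+1)^1·(+1)^1 = -1.
v=5: a=5^3·(≡2), b=5^5·(≡4) mod 5; (2|5)=-1, (4|5)=+1; (−1)^{3·5·2}·(-1)^5·(+1)^3 = -1.
v=13: a=13^1·(≡7), b=13^1·(≡8) mod 13; (7|13)=-1, (8|13)=-1; (−1)^{1·1·6}·(-1)^1·(-1)^1 = +1.
v=2: v_2(a)=12, v_2(b)=8; units ≡ 5, 3 (mod 8); ε·ε+αω+βω = 0·1+12·1+8·1 ≡ 0  ⇒  (a,b)_2 = +1.
v=23: a=23^3·(≡11), b=23^2·(≡10) mod 23; (11|23)=-1, (10|23)=-1; (−1)^{3·2·11}·(-1)^2·(-1)^3 = -1.
v=11: a=11^1·(≡3), b=11^1·(≡4) mod 11; (3|11)=+1, (4|11)=+1; (−1)^{1·1·5}·(+1)^1·(+1)^1 = -1.
|Ram(937365, 40755)| = 4, even; anisotropic at {5, 11, 19, 23}.

[5, 11, 19, 23]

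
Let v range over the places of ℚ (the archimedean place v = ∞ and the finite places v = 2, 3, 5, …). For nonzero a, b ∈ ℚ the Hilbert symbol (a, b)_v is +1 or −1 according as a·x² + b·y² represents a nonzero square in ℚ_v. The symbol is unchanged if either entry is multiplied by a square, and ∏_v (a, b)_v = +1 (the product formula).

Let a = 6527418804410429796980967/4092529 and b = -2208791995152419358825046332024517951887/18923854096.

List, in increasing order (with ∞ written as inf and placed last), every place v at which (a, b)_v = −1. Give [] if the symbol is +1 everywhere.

(a, b) ≡ (649727, -2015007) mod (ℚ^×)²; places V = {2, 3, 7, 11, 13, 17, 19, 23, 29, 41, 53, ∞}.
(a,b)_53: α=3, u≡52; β=5, v≡2 (mod 53); (52|53)=+1, (2|53)=-1; sign (−1)^0·+1^5·-1^3 = -1.
(a,b)_7: α=-2, u≡1; β=-2, v≡5 (mod 7); (1|7)=+1, (5|7)=-1; sign (−1)^0·+1^-2·-1^-2 = +1.
(a,b)_23: α=3, u≡10; β=5, v≡19 (mod 23); (10|23)=-1, (19|23)=-1; sign (−1)^1·-1^5·-1^3 = -1.
(a,b)_3: α=2, u≡2; β=3, v≡1 (mod 3); (2|3)=-1, (1|3)=+1; sign (−1)^0·-1^3·+1^2 = -1.
(a,b)_19: α=2, u≡12; β=5, v≡5 (mod 19); (12|19)=-1, (5|19)=+1; sign (−1)^0·-1^5·+1^2 = -1.
(a,b)_11: α=4, u≡1; β=6, v≡2 (mod 11); (1|11)=+1, (2|11)=-1; sign (−1)^0·+1^6·-1^4 = +1.
(a,b)_41: α=1, u≡2; β=2, v≡2 (mod 41); (2|41)=+1, (2|41)=+1; sign (−1)^0·+1^2·+1^1 = +1.
(a,b)_17: α=-4, u≡4; β=-6, v≡10 (mod 17); (4|17)=+1, (10|17)=-1; sign (−1)^0·+1^-6·-1^-4 = +1.
(a,b)_2: α=0, β=-4; u≡7, v≡1 (mod 8); ε(u)ε(v)=1·0, αω(v)=0·0, βω(u)=-4·0; sum ≡ 0  ⇒  +1.
(a,b)_∞: sgn(649727)=+, sgn(-2015007)=−, so +1.
(a,b)_13: α=3, u≡11; β=2, v≡8 (mod 13); (11|13)=-1, (8|13)=-1; sign (−1)^0·-1^2·-1^3 = -1.
(a,b)_29: α=2, u≡11; β=3, v≡24 (mod 29); (11|29)=-1, (24|29)=+1; sign (−1)^0·-1^3·+1^2 = -1.
(649727, -2015007 / ℚ) ramifies at {3, 13, 19, 23, 29, 53}: a division algebra.

[3, 13, 19, 23, 29, 53]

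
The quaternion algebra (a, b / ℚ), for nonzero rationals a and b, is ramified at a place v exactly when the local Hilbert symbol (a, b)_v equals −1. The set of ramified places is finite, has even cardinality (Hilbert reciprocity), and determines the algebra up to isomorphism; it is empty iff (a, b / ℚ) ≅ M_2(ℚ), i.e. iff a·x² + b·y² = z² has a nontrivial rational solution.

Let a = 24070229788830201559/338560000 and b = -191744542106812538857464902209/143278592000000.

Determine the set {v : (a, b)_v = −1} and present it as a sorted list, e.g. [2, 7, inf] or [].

(a, b) ≡ (319, -36482) mod (ℚ^×)²; places V = {2, 5, 11, 17, 23, 29, 37, ∞}.
(a,b)_∞: sgn(319)=+, sgn(-36482)=−, so +1.
(a,b)_29: α=3, u≡11; β=5, v≡3 (mod 29); (11|29)=-1, (3|29)=-1; sign (−1)^0·-1^5·-1^3 = +1.
(a,b)_11: α=3, u≡10; β=4, v≡9 (mod 11); (10|11)=-1, (9|11)=+1; sign (−1)^0·-1^4·+1^3 = +1.
(a,b)_2: α=-10, β=-15; u≡7, v≡7 (mod 8); ε(u)ε(v)=1·1, αω(v)=-10·0, βω(u)=-15·0; sum ≡ 1  ⇒  -1.
(a,b)_17: α=2, u≡13; β=3, v≡9 (mod 17); (13|17)=+1, (9|17)=+1; sign (−1)^0·+1^3·+1^2 = +1.
(a,b)_23: α=-2, u≡14; β=-4, v≡10 (mod 23); (14|23)=-1, (10|23)=-1; sign (−1)^0·-1^-4·-1^-2 = +1.
(a,b)_5: α=-4, u≡4; β=-6, v≡2 (mod 5); (4|5)=+1, (2|5)=-1; sign (−1)^0·+1^-6·-1^-4 = +1.
(a,b)_37: α=6, u≡19; β=9, v≡23 (mod 37); (19|37)=-1, (23|37)=-1; sign (−1)^0·-1^9·-1^6 = -1.
(319, -36482 / ℚ) ramifies at {2, 37}: a division algebra.

[2, 37]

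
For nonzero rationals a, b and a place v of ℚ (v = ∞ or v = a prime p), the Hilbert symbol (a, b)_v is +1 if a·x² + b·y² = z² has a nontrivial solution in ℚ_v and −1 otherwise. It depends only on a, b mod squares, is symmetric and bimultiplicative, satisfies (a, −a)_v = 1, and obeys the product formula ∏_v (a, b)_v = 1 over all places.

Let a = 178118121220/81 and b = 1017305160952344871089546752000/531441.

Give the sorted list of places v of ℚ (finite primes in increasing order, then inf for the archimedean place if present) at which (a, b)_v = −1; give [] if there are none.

Mod squares: a ≡ 156745, b ≡ 125255. Check v ∈ {∞, 2, 3, 5, 13, 23, 29, 41, 47}.
v=13: a=13^2·(≡4), b=13^5·(≡5) mod 13; (4|13)=+1, (5|13)=-1; (−1)^{2·5·6}·(+1)^5·(-1)^2 = +1.
v=2: v_2(a)=2, v_2(b)=12; units ≡ 1, 7 (mod 8); ε·ε+αω+βω = 0·1+2·0+12·0 ≡ 0  ⇒  (a,b)_2 = +1.
v=5: a=5^1·(≡4), b=5^3·(≡1) mod 5; (4|5)=+1, (1|5)=+1; (−1)^{1·3·2}·(+1)^3·(+1)^1 = +1.
v=∞: 156745 > 0 and 125255 > 0  ⇒  (a,b)_∞ = +1.
v=47: a=47^1·(≡31), b=47^3·(≡23) mod 47; (31|47)=-1, (23|47)=-1; (−1)^{1·3·23}·(-1)^3·(-1)^1 = -1.
v=23: a=23^1·(≡22), b=23^2·(≡5) mod 23; (22|23)=-1, (5|23)=-1; (−1)^{1·2·11}·(-1)^2·(-1)^1 = -1.
v=41: a=41^2·(≡1), b=41^5·(≡36) mod 41; (1|41)=+1, (36|41)=+1; (−1)^{2·5·20}·(+1)^5·(+1)^2 = +1.
v=3: a=3^-4·(≡1), b=3^-12·(≡2) mod 3; (1|3)=+1, (2|3)=-1; (−1)^{-4·-12·1}·(+1)^-12·(-1)^-4 = +1.
v=29: a=29^1·(≡2), b=29^2·(≡23) mod 29; (2|29)=-1, (23|29)=+1; (−1)^{1·2·14}·(-1)^2·(+1)^1 = +1.
(156745, 125255 / ℚ) ramifies at {23, 47}: a division algebra.

[23, 47]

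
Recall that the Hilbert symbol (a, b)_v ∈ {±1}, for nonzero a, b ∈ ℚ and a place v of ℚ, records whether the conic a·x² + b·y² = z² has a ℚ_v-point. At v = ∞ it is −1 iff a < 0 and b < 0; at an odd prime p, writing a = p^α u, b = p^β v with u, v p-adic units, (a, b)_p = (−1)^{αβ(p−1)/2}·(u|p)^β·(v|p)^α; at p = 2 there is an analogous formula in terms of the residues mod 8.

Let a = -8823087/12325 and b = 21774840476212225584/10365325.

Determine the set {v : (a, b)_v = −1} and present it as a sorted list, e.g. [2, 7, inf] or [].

[13, 19]

(a, b) ≡ (-121771, 9367) mod (ℚ^×)²; places V = {2, 3, 5, 7, 13, 17, 19, 29, ∞}.
(a,b)_3: α=6, u≡2; β=10, v≡1 (mod 3); (2|3)=-1, (1|3)=+1; sign (−1)^0·-1^10·+1^6 = +1.
(a,b)_13: α=1, u≡5; β=4, v≡5 (mod 13); (5|13)=-1, (5|13)=-1; sign (−1)^0·-1^4·-1^1 = -1.
(a,b)_19: α=1, u≡18; β=3, v≡14 (mod 19); (18|19)=-1, (14|19)=-1; sign (−1)^1·-1^3·-1^1 = -1.
(a,b)_29: α=-1, u≡4; β=-3, v≡23 (mod 29); (4|29)=+1, (23|29)=+1; sign (−1)^0·+1^-3·+1^-1 = +1.
(a,b)_17: α=-1, u≡6; β=-1, v≡12 (mod 17); (6|17)=-1, (12|17)=-1; sign (−1)^0·-1^-1·-1^-1 = +1.
(a,b)_2: α=0, β=4; u≡5, v≡7 (mod 8); ε(u)ε(v)=0·1, αω(v)=0·0, βω(u)=4·1; sum ≡ 0  ⇒  +1.
(a,b)_5: α=-2, u≡1; β=-2, v≡3 (mod 5); (1|5)=+1, (3|5)=-1; sign (−1)^0·+1^-2·-1^-2 = +1.
(a,b)_7: α=2, u≡1; β=6, v≡4 (mod 7); (1|7)=+1, (4|7)=+1; sign (−1)^0·+1^6·+1^2 = +1.
(a,b)_∞: sgn(-121771)=−, sgn(9367)=+, so +1.
Ram(-121771, 9367) = {13, 19}; no ℚ_13-point on the conic.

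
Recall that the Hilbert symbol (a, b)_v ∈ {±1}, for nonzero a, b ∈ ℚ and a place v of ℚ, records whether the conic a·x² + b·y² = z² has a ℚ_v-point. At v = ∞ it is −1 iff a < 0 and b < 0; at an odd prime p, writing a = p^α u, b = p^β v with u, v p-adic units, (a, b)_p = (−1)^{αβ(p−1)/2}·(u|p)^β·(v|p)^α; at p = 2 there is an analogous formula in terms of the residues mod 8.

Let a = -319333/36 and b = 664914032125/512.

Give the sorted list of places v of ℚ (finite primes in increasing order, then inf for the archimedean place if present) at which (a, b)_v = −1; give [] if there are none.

[2, 5, 17, 19]

(a, b) ≡ (-133, 170) mod (ℚ^×)²; places V = {2, 3, 5, 7, 17, 19, ∞}.
(a,b)_2: α=-2, β=-9; u≡3, v≡5 (mod 8); ε(u)ε(v)=1·0, αω(v)=-2·1, βω(u)=-9·1; sum ≡ 1  ⇒  -1.
(a,b)_19: α=1, u≡15; β=4, v≡2 (mod 19); (15|19)=-1, (2|19)=-1; sign (−1)^0·-1^4·-1^1 = -1.
(a,b)_∞: sgn(-133)=−, sgn(170)=+, so +1.
(a,b)_3: α=-2, u≡2; β=0, v≡2 (mod 3); (2|3)=-1, (2|3)=-1; sign (−1)^0·-1^0·-1^-2 = +1.
(a,b)_7: α=5, u≡2; β=4, v≡1 (mod 7); (2|7)=+1, (1|7)=+1; sign (−1)^0·+1^4·+1^5 = +1.
(a,b)_5: α=0, u≡2; β=3, v≡1 (mod 5); (2|5)=-1, (1|5)=+1; sign (−1)^0·-1^3·+1^0 = -1.
(a,b)_17: α=0, u≡6; β=1, v≡5 (mod 17); (6|17)=-1, (5|17)=-1; sign (−1)^0·-1^1·-1^0 = -1.
Ram(-133, 170) = {2, 5, 17, 19}; no ℚ_2-point on the conic.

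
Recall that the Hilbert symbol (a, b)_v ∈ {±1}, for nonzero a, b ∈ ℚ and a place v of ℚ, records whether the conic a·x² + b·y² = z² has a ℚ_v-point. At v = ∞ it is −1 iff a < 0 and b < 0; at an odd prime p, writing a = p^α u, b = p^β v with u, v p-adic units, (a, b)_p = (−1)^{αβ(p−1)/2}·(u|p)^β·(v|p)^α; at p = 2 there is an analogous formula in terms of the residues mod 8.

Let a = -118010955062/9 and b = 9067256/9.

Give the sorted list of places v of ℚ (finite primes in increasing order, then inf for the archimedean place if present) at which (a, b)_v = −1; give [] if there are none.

[2, 17, 19, 29]

Mod squares: a ≡ -2863718, b ≡ 18734. Check v ∈ {∞, 2, 3, 7, 11, 13, 17, 19, 29, 31}.
v=2: v_2(a)=1, v_2(b)=3; units ≡ 5, 7 (mod 8); ε·ε+αω+βω = 0·1+1·0+3·1 ≡ 1  ⇒  (a,b)_2 = -1.
v=17: a=17^1·(≡15), b=17^1·(≡3) mod 17; (15|17)=+1, (3|17)=-1; (−1)^{1·1·8}·(+1)^1·(-1)^1 = -1.
v=∞: -2863718 < 0 and 18734 > 0  ⇒  (a,b)_∞ = +1.
v=19: a=19^1·(≡1), b=19^1·(≡17) mod 19; (1|19)=+1, (17|19)=+1; (−1)^{1·1·9}·(+1)^1·(+1)^1 = -1.
v=31: a=31^1·(≡16), b=31^0·(≡28) mod 31; (16|31)=+1, (28|31)=+1; (−1)^{1·0·15}·(+1)^0·(+1)^1 = +1.
v=3: a=3^-2·(≡1), b=3^-2·(≡2) mod 3; (1|3)=+1, (2|3)=-1; (−1)^{-2·-2·1}·(+1)^-2·(-1)^-2 = +1.
v=29: a=29^2·(≡26), b=29^1·(≡21) mod 29; (26|29)=-1, (21|29)=-1; (−1)^{2·1·14}·(-1)^1·(-1)^2 = -1.
v=11: a=11^1·(≡7), b=11^2·(≡9) mod 11; (7|11)=-1, (9|11)=+1; (−1)^{1·2·5}·(-1)^2·(+1)^1 = +1.
v=7: a=7^2·(≡5), b=7^0·(≡1) mod 7; (5|7)=-1, (1|7)=+1; (−1)^{2·0·3}·(-1)^0·(+1)^2 = +1.
v=13: a=13^1·(≡3), b=13^0·(≡9) mod 13; (3|13)=+1, (9|13)=+1; (−1)^{1·0·6}·(+1)^0·(+1)^1 = +1.
(-2863718, 18734 / ℚ) ramifies at {2, 17, 19, 29}: a division algebra.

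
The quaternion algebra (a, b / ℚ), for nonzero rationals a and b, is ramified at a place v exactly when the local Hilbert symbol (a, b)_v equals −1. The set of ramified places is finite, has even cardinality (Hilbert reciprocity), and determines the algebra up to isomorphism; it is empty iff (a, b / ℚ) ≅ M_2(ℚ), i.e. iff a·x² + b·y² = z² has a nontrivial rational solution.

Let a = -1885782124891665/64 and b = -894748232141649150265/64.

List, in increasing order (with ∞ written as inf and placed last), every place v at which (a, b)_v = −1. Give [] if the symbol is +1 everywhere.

(a, b) ≡ (-36465, -385) mod (ℚ^×)²; places V = {2, 3, 5, 7, 11, 13, 17, ∞}.
(a,b)_17: α=3, u≡3; β=4, v≡7 (mod 17); (3|17)=-1, (7|17)=-1; sign (−1)^0·-1^4·-1^3 = -1.
(a,b)_5: α=1, u≡3; β=1, v≡3 (mod 5); (3|5)=-1, (3|5)=-1; sign (−1)^0·-1^1·-1^1 = +1.
(a,b)_7: α=6, u≡6; β=9, v≡4 (mod 7); (6|7)=-1, (4|7)=+1; sign (−1)^0·-1^9·+1^6 = -1.
(a,b)_13: α=3, u≡3; β=6, v≡8 (mod 13); (3|13)=+1, (8|13)=-1; sign (−1)^0·+1^6·-1^3 = -1.
(a,b)_2: α=-6, β=-6; u≡7, v≡7 (mod 8); ε(u)ε(v)=1·1, αω(v)=-6·0, βω(u)=-6·0; sum ≡ 1  ⇒  -1.
(a,b)_∞: sgn(-36465)=−, sgn(-385)=−, so -1.
(a,b)_11: α=1, u≡6; β=1, v≡3 (mod 11); (6|11)=-1, (3|11)=+1; sign (−1)^1·-1^1·+1^1 = +1.
(a,b)_3: α=3, u≡1; β=0, v≡2 (mod 3); (1|3)=+1, (2|3)=-1; sign (−1)^0·+1^0·-1^3 = -1.
Ram(-36465, -385) = {2, 3, 7, 13, 17, ∞}; no ℚ_2-point on the conic.

[2, 3, 7, 13, 17, inf]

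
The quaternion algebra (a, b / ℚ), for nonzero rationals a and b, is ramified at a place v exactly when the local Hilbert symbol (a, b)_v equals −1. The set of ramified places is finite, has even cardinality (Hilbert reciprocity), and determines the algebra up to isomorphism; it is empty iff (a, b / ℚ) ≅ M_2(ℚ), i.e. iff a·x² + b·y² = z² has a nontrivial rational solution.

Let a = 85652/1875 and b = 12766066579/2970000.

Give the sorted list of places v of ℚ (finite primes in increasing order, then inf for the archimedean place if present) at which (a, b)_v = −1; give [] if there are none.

[2, 3, 11, 19]

Mod squares: a ≡ 1311, b ≡ 627. Check v ∈ {∞, 2, 3, 5, 7, 11, 19, 23}.
v=2: v_2(a)=2, v_2(b)=-4; units ≡ 7, 3 (mod 8); ε·ε+αω+βω = 1·1+2·1+-4·0 ≡ 1  ⇒  (a,b)_2 = -1.
v=23: a=23^1·(≡19), b=23^4·(≡1) mod 23; (19|23)=-1, (1|23)=+1; (−1)^{1·4·11}·(-1)^4·(+1)^1 = +1.
v=3: a=3^-1·(≡2), b=3^-3·(≡2) mod 3; (2|3)=-1, (2|3)=-1; (−1)^{-1·-3·1}·(-1)^-3·(-1)^-1 = -1.
v=11: a=11^0·(≡10), b=11^-1·(≡7) mod 11; (10|11)=-1, (7|11)=-1; (−1)^{0·-1·5}·(-1)^-1·(-1)^0 = -1.
v=19: a=19^1·(≡15), b=19^1·(≡8) mod 19; (15|19)=-1, (8|19)=-1; (−1)^{1·1·9}·(-1)^1·(-1)^1 = -1.
v=5: a=5^-4·(≡4), b=5^-4·(≡2) mod 5; (4|5)=+1, (2|5)=-1; (−1)^{-4·-4·2}·(+1)^-4·(-1)^-4 = +1.
v=7: a=7^2·(≡2), b=7^4·(≡2) mod 7; (2|7)=+1, (2|7)=+1; (−1)^{2·4·3}·(+1)^4·(+1)^2 = +1.
v=∞: 1311 > 0 and 627 > 0  ⇒  (a,b)_∞ = +1.
(1311, 627 / ℚ) ramifies at {2, 3, 11, 19}: a division algebra.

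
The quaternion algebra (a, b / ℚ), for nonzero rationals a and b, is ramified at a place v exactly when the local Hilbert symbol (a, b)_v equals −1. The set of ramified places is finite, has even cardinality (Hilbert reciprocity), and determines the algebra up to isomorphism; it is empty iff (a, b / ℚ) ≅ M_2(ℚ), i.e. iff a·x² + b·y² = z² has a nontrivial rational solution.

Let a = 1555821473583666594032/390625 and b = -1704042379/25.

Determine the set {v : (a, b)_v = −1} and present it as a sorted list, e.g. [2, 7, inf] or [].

(a, b) ≡ (527, -27931) mod (ℚ^×)²; places V = {2, 5, 7, 13, 17, 19, 31, 53, ∞}.
(a,b)_7: α=2, u≡1; β=0, v≡6 (mod 7); (1|7)=+1, (6|7)=-1; sign (−1)^0·+1^0·-1^2 = +1.
(a,b)_19: α=0, u≡12; β=2, v≡13 (mod 19); (12|19)=-1, (13|19)=-1; sign (−1)^0·-1^2·-1^0 = +1.
(a,b)_13: α=6, u≡7; β=2, v≡5 (mod 13); (7|13)=-1, (5|13)=-1; sign (−1)^0·-1^2·-1^6 = +1.
(a,b)_53: α=2, u≡31; β=1, v≡41 (mod 53); (31|53)=-1, (41|53)=-1; sign (−1)^0·-1^1·-1^2 = -1.
(a,b)_2: α=4, β=0; u≡7, v≡5 (mod 8); ε(u)ε(v)=1·0, αω(v)=4·1, βω(u)=0·0; sum ≡ 0  ⇒  +1.
(a,b)_5: α=-8, u≡2; β=-2, v≡1 (mod 5); (2|5)=-1, (1|5)=+1; sign (−1)^0·-1^-2·+1^-8 = +1.
(a,b)_∞: sgn(527)=+, sgn(-27931)=−, so +1.
(a,b)_31: α=3, u≡11; β=1, v≡21 (mod 31); (11|31)=-1, (21|31)=-1; sign (−1)^1·-1^1·-1^3 = -1.
(a,b)_17: α=3, u≡5; β=1, v≡14 (mod 17); (5|17)=-1, (14|17)=-1; sign (−1)^0·-1^1·-1^3 = +1.
|Ram(527, -27931)| = 2, even; anisotropic at {31, 53}.

[31, 53]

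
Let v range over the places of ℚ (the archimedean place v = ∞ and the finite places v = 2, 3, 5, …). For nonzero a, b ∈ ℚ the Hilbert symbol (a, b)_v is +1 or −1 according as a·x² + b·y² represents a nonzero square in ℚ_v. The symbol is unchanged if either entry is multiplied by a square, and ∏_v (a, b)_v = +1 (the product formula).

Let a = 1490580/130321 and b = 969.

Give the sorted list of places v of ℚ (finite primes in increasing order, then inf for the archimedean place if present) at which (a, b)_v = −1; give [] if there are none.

[3, 17]

(a, b) ≡ (5, 969) mod (ℚ^×)²; places V = {2, 3, 5, 7, 13, 17, 19, ∞}.
(a,b)_5: α=1, u≡1; β=0, v≡4 (mod 5); (1|5)=+1, (4|5)=+1; sign (−1)^0·+1^0·+1^1 = +1.
(a,b)_7: α=2, u≡6; β=0, v≡3 (mod 7); (6|7)=-1, (3|7)=-1; sign (−1)^0·-1^0·-1^2 = +1.
(a,b)_2: α=2, β=0; u≡5, v≡1 (mod 8); ε(u)ε(v)=0·0, αω(v)=2·0, βω(u)=0·1; sum ≡ 0  ⇒  +1.
(a,b)_19: α=-4, u≡11; β=1, v≡13 (mod 19); (11|19)=+1, (13|19)=-1; sign (−1)^0·+1^1·-1^-4 = +1.
(a,b)_∞: sgn(5)=+, sgn(969)=+, so +1.
(a,b)_13: α=2, u≡5; β=0, v≡7 (mod 13); (5|13)=-1, (7|13)=-1; sign (−1)^0·-1^0·-1^2 = +1.
(a,b)_3: α=2, u≡2; β=1, v≡2 (mod 3); (2|3)=-1, (2|3)=-1; sign (−1)^0·-1^1·-1^2 = -1.
(a,b)_17: α=0, u≡14; β=1, v≡6 (mod 17); (14|17)=-1, (6|17)=-1; sign (−1)^0·-1^1·-1^0 = -1.
(5, 969 / ℚ) ramifies at {3, 17}: a division algebra.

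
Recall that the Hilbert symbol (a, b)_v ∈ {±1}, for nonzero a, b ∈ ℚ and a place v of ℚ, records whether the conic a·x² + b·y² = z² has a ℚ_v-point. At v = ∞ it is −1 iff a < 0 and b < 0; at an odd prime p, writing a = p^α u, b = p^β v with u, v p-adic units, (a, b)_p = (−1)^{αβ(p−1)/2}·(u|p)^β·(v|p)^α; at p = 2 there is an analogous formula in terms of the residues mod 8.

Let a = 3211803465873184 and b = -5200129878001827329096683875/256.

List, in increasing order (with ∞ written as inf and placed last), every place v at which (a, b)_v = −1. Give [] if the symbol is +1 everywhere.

Mod squares: a ≡ 1426, b ≡ -267995. Check v ∈ {∞, 2, 3, 5, 7, 13, 19, 23, 31}.
v=5: a=5^0·(≡4), b=5^3·(≡4) mod 5; (4|5)=+1, (4|5)=+1; (−1)^{0·3·2}·(+1)^3·(+1)^0 = +1.
v=19: a=19^2·(≡6), b=19^3·(≡15) mod 19; (6|19)=+1, (15|19)=-1; (−1)^{2·3·9}·(+1)^3·(-1)^2 = +1.
v=2: v_2(a)=5, v_2(b)=-8; units ≡ 1, 5 (mod 8); ε·ε+αω+βω = 0·0+5·1+-8·0 ≡ 1  ⇒  (a,b)_2 = -1.
v=13: a=13^2·(≡1), b=13^3·(≡12) mod 13; (1|13)=+1, (12|13)=+1; (−1)^{2·3·6}·(+1)^3·(+1)^2 = +1.
v=31: a=31^3·(≡12), b=31^5·(≡4) mod 31; (12|31)=-1, (4|31)=+1; (−1)^{3·5·15}·(-1)^5·(+1)^3 = +1.
v=7: a=7^4·(≡3), b=7^3·(≡5) mod 7; (3|7)=-1, (5|7)=-1; (−1)^{4·3·3}·(-1)^3·(-1)^4 = -1.
v=3: a=3^0·(≡1), b=3^12·(≡1) mod 3; (1|3)=+1, (1|3)=+1; (−1)^{0·12·1}·(+1)^12·(+1)^0 = +1.
v=∞: 1426 > 0 and -267995 < 0  ⇒  (a,b)_∞ = +1.
v=23: a=23^1·(≡16), b=23^2·(≡18) mod 23; (16|23)=+1, (18|23)=+1; (−1)^{1·2·11}·(+1)^2·(+1)^1 = +1.
|Ram(1426, -267995)| = 2, even; anisotropic at {2, 7}.

[2, 7]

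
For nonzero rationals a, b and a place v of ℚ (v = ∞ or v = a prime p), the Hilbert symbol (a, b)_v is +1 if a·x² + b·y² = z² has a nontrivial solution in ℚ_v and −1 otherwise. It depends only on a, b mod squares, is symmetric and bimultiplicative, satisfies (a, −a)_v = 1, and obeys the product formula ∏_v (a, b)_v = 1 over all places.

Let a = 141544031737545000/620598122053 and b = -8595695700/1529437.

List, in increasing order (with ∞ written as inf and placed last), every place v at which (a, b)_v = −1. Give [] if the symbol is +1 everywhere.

Mod squares: a ≡ 754, b ≡ -13795561. Check v ∈ {∞, 2, 3, 5, 7, 13, 23, 29, 37, 43}.
v=2: v_2(a)=3, v_2(b)=2; units ≡ 1, 7 (mod 8); ε·ε+αω+βω = 0·1+3·0+2·0 ≡ 0  ⇒  (a,b)_2 = +1.
v=43: a=43^2·(≡17), b=43^1·(≡7) mod 43; (17|43)=+1, (7|43)=-1; (−1)^{2·1·21}·(+1)^1·(-1)^2 = +1.
v=5: a=5^4·(≡4), b=5^2·(≡1) mod 5; (4|5)=+1, (1|5)=+1; (−1)^{4·2·2}·(+1)^2·(+1)^4 = +1.
v=29: a=29^1·(≡26), b=29^1·(≡22) mod 29; (26|29)=-1, (22|29)=+1; (−1)^{1·1·14}·(-1)^1·(+1)^1 = -1.
v=23: a=23^2·(≡9), b=23^1·(≡7) mod 23; (9|23)=+1, (7|23)=-1; (−1)^{2·1·11}·(+1)^1·(-1)^2 = +1.
v=7: a=7^-10·(≡3), b=7^-6·(≡4) mod 7; (3|7)=-1, (4|7)=+1; (−1)^{-10·-6·3}·(-1)^-6·(+1)^-10 = +1.
v=13: a=13^-3·(≡11), b=13^-1·(≡7) mod 13; (11|13)=-1, (7|13)=-1; (−1)^{-3·-1·6}·(-1)^-1·(-1)^-3 = +1.
v=3: a=3^6·(≡1), b=3^4·(≡2) mod 3; (1|3)=+1, (2|3)=-1; (−1)^{6·4·1}·(+1)^4·(-1)^6 = +1.
v=37: a=37^2·(≡8), b=37^1·(≡11) mod 37; (8|37)=-1, (11|37)=+1; (−1)^{2·1·18}·(-1)^1·(+1)^2 = -1.
v=∞: 754 > 0 and -13795561 < 0  ⇒  (a,b)_∞ = +1.
|Ram(754, -13795561)| = 2, even; anisotropic at {29, 37}.

[29, 37]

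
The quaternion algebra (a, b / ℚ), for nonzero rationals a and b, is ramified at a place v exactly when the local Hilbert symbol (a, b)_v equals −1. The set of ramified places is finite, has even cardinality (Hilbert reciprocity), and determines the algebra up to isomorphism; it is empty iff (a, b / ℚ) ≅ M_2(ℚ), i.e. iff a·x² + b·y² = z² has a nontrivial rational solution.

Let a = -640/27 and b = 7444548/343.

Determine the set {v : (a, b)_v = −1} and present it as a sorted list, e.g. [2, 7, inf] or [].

[3, 7]

Mod squares: a ≡ -30, b ≡ 17871. Check v ∈ {∞, 2, 3, 5, 7, 23, 37}.
v=5: a=5^1·(≡1), b=5^0·(≡1) mod 5; (1|5)=+1, (1|5)=+1; (−1)^{1·0·2}·(+1)^0·(+1)^1 = +1.
v=2: v_2(a)=7, v_2(b)=2; units ≡ 1, 7 (mod 8); ε·ε+αω+βω = 0·1+7·0+2·0 ≡ 0  ⇒  (a,b)_2 = +1.
v=3: a=3^-3·(≡2), b=3^7·(≡2) mod 3; (2|3)=-1, (2|3)=-1; (−1)^{-3·7·1}·(-1)^7·(-1)^-3 = -1.
v=23: a=23^0·(≡1), b=23^1·(≡13) mod 23; (1|23)=+1, (13|23)=+1; (−1)^{0·1·11}·(+1)^1·(+1)^0 = +1.
v=∞: -30 < 0 and 17871 > 0  ⇒  (a,b)_∞ = +1.
v=37: a=37^0·(≡27), b=37^1·(≡22) mod 37; (27|37)=+1, (22|37)=-1; (−1)^{0·1·18}·(+1)^1·(-1)^0 = +1.
v=7: a=7^0·(≡3), b=7^-3·(≡6) mod 7; (3|7)=-1, (6|7)=-1; (−1)^{0·-3·3}·(-1)^-3·(-1)^0 = -1.
|Ram(-30, 17871)| = 2, even; anisotropic at {3, 7}.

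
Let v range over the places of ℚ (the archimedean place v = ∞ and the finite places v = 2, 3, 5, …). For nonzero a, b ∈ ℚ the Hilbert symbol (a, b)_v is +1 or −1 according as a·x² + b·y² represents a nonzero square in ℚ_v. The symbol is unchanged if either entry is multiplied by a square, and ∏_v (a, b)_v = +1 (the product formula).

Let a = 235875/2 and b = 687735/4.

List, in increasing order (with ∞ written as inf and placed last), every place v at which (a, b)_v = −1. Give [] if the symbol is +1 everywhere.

(a, b) ≡ (18870, 76415) mod (ℚ^×)²; places V = {2, 3, 5, 17, 29, 31, 37, ∞}.
(a,b)_2: α=-1, β=-2; u≡3, v≡7 (mod 8); ε(u)ε(v)=1·1, αω(v)=-1·0, βω(u)=-2·1; sum ≡ 1  ⇒  -1.
(a,b)_29: α=0, u≡9; β=1, v≡20 (mod 29); (9|29)=+1, (20|29)=+1; sign (−1)^0·+1^1·+1^0 = +1.
(a,b)_37: α=1, u≡24; β=0, v≡4 (mod 37); (24|37)=-1, (4|37)=+1; sign (−1)^0·-1^0·+1^1 = +1.
(a,b)_3: α=1, u≡2; β=2, v≡2 (mod 3); (2|3)=-1, (2|3)=-1; sign (−1)^0·-1^2·-1^1 = -1.
(a,b)_∞: sgn(18870)=+, sgn(76415)=+, so +1.
(a,b)_5: α=3, u≡1; β=1, v≡3 (mod 5); (1|5)=+1, (3|5)=-1; sign (−1)^0·+1^1·-1^3 = -1.
(a,b)_17: α=1, u≡10; β=1, v≡3 (mod 17); (10|17)=-1, (3|17)=-1; sign (−1)^0·-1^1·-1^1 = +1.
(a,b)_31: α=0, u≡29; β=1, v≡5 (mod 31); (29|31)=-1, (5|31)=+1; sign (−1)^0·-1^1·+1^0 = -1.
|Ram(18870, 76415)| = 4, even; anisotropic at {2, 3, 5, 31}.

[2, 3, 5, 31]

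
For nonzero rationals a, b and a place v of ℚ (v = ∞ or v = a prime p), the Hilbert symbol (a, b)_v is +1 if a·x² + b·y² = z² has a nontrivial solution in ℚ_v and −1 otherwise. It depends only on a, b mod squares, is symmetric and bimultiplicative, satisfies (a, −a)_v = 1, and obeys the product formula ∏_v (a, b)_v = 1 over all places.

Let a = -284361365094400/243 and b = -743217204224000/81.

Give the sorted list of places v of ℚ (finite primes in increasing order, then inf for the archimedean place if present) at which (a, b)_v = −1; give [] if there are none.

[2, 5, 23, inf]

Mod squares: a ≡ -32538, b ≡ -113390. Check v ∈ {∞, 2, 3, 5, 11, 17, 23, 29}.
v=∞: -32538 < 0 and -113390 < 0  ⇒  (a,b)_∞ = -1.
v=17: a=17^1·(≡6), b=17^1·(≡3) mod 17; (6|17)=-1, (3|17)=-1; (−1)^{1·1·8}·(-1)^1·(-1)^1 = +1.
v=3: a=3^-5·(≡2), b=3^-4·(≡1) mod 3; (2|3)=-1, (1|3)=+1; (−1)^{-5·-4·1}·(-1)^-4·(+1)^-5 = +1.
v=5: a=5^2·(≡3), b=5^3·(≡3) mod 5; (3|5)=-1, (3|5)=-1; (−1)^{2·3·2}·(-1)^3·(-1)^2 = -1.
v=2: v_2(a)=15, v_2(b)=13; units ≡ 3, 1 (mod 8); ε·ε+αω+βω = 1·0+15·0+13·1 ≡ 1  ⇒  (a,b)_2 = -1.
v=29: a=29^1·(≡25), b=29^1·(≡24) mod 29; (25|29)=+1, (24|29)=+1; (−1)^{1·1·14}·(+1)^1·(+1)^1 = +1.
v=23: a=23^2·(≡19), b=23^3·(≡7) mod 23; (19|23)=-1, (7|23)=-1; (−1)^{2·3·11}·(-1)^3·(-1)^2 = -1.
v=11: a=11^3·(≡5), b=11^2·(≡5) mod 11; (5|11)=+1, (5|11)=+1; (−1)^{3·2·5}·(+1)^2·(+1)^3 = +1.
|Ram(-32538, -113390)| = 4, even; anisotropic at {2, 5, 23, ∞}.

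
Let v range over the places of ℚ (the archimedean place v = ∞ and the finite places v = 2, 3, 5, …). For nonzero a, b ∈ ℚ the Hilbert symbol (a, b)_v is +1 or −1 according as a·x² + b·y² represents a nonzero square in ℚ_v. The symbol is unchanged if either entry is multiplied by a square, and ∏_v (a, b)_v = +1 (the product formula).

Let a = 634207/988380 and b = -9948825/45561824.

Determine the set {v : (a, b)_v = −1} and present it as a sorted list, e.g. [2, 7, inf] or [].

[5, 7]

Mod squares: a ≡ 665, b ≡ -238. Check v ∈ {∞, 2, 3, 5, 7, 11, 17, 19, 41, 43}.
v=41: a=41^0·(≡9), b=41^-2·(≡10) mod 41; (9|41)=+1, (10|41)=+1; (−1)^{0·-2·20}·(+1)^-2·(+1)^0 = +1.
v=5: a=5^-1·(≡2), b=5^2·(≡3) mod 5; (2|5)=-1, (3|5)=-1; (−1)^{-1·2·2}·(-1)^2·(-1)^-1 = -1.
v=11: a=11^0·(≡3), b=11^-2·(≡5) mod 11; (3|11)=+1, (5|11)=+1; (−1)^{0·-2·5}·(+1)^-2·(+1)^0 = +1.
v=43: a=43^2·(≡12), b=43^0·(≡33) mod 43; (12|43)=-1, (33|43)=-1; (−1)^{2·0·21}·(-1)^0·(-1)^2 = +1.
v=3: a=3^-2·(≡2), b=3^4·(≡2) mod 3; (2|3)=-1, (2|3)=-1; (−1)^{-2·4·1}·(-1)^4·(-1)^-2 = +1.
v=2: v_2(a)=-2, v_2(b)=-5; units ≡ 1, 1 (mod 8); ε·ε+αω+βω = 0·0+-2·0+-5·0 ≡ 0  ⇒  (a,b)_2 = +1.
v=19: a=19^-1·(≡16), b=19^0·(≡9) mod 19; (16|19)=+1, (9|19)=+1; (−1)^{-1·0·9}·(+1)^0·(+1)^-1 = +1.
v=∞: 665 > 0 and -238 < 0  ⇒  (a,b)_∞ = +1.
v=7: a=7^3·(≡1), b=7^-1·(≡2) mod 7; (1|7)=+1, (2|7)=+1; (−1)^{3·-1·3}·(+1)^-1·(+1)^3 = -1.
v=17: a=17^-2·(≡13), b=17^3·(≡3) mod 17; (13|17)=+1, (3|17)=-1; (−1)^{-2·3·8}·(+1)^3·(-1)^-2 = +1.
(665, -238 / ℚ) ramifies at {5, 7}: a division algebra.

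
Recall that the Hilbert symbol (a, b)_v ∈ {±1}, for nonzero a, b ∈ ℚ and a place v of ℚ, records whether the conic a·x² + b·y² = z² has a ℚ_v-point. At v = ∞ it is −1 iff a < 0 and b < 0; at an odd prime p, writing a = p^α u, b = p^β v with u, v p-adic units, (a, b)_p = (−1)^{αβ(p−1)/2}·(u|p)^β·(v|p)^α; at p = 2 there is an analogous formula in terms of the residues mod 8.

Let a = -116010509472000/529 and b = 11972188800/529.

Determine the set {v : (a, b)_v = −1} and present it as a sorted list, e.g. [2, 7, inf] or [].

Mod squares: a ≡ -2145, b ≡ 92378. Check v ∈ {∞, 2, 3, 5, 11, 13, 17, 19, 23}.
v=17: a=17^2·(≡5), b=17^1·(≡7) mod 17; (5|17)=-1, (7|17)=-1; (−1)^{2·1·8}·(-1)^1·(-1)^2 = -1.
v=∞: -2145 < 0 and 92378 > 0  ⇒  (a,b)_∞ = +1.
v=2: v_2(a)=8, v_2(b)=7; units ≡ 7, 5 (mod 8); ε·ε+αω+βω = 1·0+8·1+7·0 ≡ 0  ⇒  (a,b)_2 = +1.
v=19: a=19^2·(≡2), b=19^1·(≡7) mod 19; (2|19)=-1, (7|19)=+1; (−1)^{2·1·9}·(-1)^1·(+1)^2 = -1.
v=3: a=3^5·(≡2), b=3^4·(≡2) mod 3; (2|3)=-1, (2|3)=-1; (−1)^{5·4·1}·(-1)^4·(-1)^5 = -1.
v=13: a=13^1·(≡4), b=13^1·(≡7) mod 13; (4|13)=+1, (7|13)=-1; (−1)^{1·1·6}·(+1)^1·(-1)^1 = -1.
v=23: a=23^-2·(≡5), b=23^-2·(≡19) mod 23; (5|23)=-1, (19|23)=-1; (−1)^{-2·-2·11}·(-1)^-2·(-1)^-2 = +1.
v=11: a=11^1·(≡1), b=11^1·(≡1) mod 11; (1|11)=+1, (1|11)=+1; (−1)^{1·1·5}·(+1)^1·(+1)^1 = -1.
v=5: a=5^3·(≡1), b=5^2·(≡3) mod 5; (1|5)=+1, (3|5)=-1; (−1)^{3·2·2}·(+1)^2·(-1)^3 = -1.
Ram(-2145, 92378) = {3, 5, 11, 13, 17, 19}; no ℚ_3-point on the conic.

[3, 5, 11, 13, 17, 19]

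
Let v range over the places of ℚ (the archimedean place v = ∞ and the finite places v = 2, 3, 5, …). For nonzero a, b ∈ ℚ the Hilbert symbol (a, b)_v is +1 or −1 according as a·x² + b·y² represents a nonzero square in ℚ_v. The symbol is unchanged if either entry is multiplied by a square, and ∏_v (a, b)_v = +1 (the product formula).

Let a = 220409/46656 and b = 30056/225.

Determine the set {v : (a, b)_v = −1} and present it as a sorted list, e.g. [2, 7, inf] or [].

[7, 13]

Mod squares: a ≡ 161, b ≡ 26. Check v ∈ {∞, 2, 3, 5, 7, 13, 17, 23, 37}.
v=3: a=3^-6·(≡2), b=3^-2·(≡2) mod 3; (2|3)=-1, (2|3)=-1; (−1)^{-6·-2·1}·(-1)^-2·(-1)^-6 = +1.
v=2: v_2(a)=-6, v_2(b)=3; units ≡ 1, 5 (mod 8); ε·ε+αω+βω = 0·0+-6·1+3·0 ≡ 0  ⇒  (a,b)_2 = +1.
v=37: a=37^2·(≡24), b=37^0·(≡4) mod 37; (24|37)=-1, (4|37)=+1; (−1)^{2·0·18}·(-1)^0·(+1)^2 = +1.
v=5: a=5^0·(≡4), b=5^-2·(≡4) mod 5; (4|5)=+1, (4|5)=+1; (−1)^{0·-2·2}·(+1)^-2·(+1)^0 = +1.
v=∞: 161 > 0 and 26 > 0  ⇒  (a,b)_∞ = +1.
v=7: a=7^1·(≡1), b=7^0·(≡5) mod 7; (1|7)=+1, (5|7)=-1; (−1)^{1·0·3}·(+1)^0·(-1)^1 = -1.
v=17: a=17^0·(≡9), b=17^2·(≡9) mod 17; (9|17)=+1, (9|17)=+1; (−1)^{0·2·8}·(+1)^2·(+1)^0 = +1.
v=23: a=23^1·(≡7), b=23^0·(≡1) mod 23; (7|23)=-1, (1|23)=+1; (−1)^{1·0·11}·(-1)^0·(+1)^1 = +1.
v=13: a=13^0·(≡6), b=13^1·(≡6) mod 13; (6|13)=-1, (6|13)=-1; (−1)^{0·1·6}·(-1)^1·(-1)^0 = -1.
(161, 26 / ℚ) ramifies at {7, 13}: a division algebra.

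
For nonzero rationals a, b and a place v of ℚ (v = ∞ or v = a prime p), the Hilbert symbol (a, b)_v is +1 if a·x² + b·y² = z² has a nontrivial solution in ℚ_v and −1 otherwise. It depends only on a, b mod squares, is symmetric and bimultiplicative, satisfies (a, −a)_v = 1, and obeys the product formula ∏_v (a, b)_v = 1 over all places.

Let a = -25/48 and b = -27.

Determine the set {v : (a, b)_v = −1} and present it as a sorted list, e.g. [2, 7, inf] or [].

[3, inf]

Mod squares: a ≡ -3, b ≡ -3. Check v ∈ {∞, 2, 3, 5}.
v=∞: -3 < 0 and -3 < 0  ⇒  (a,b)_∞ = -1.
v=3: a=3^-1·(≡2), b=3^3·(≡2) mod 3; (2|3)=-1, (2|3)=-1; (−1)^{-1·3·1}·(-1)^3·(-1)^-1 = -1.
v=2: v_2(a)=-4, v_2(b)=0; units ≡ 5, 5 (mod 8); ε·ε+αω+βω = 0·0+-4·1+0·1 ≡ 0  ⇒  (a,b)_2 = +1.
v=5: a=5^2·(≡3), b=5^0·(≡3) mod 5; (3|5)=-1, (3|5)=-1; (−1)^{2·0·2}·(-1)^0·(-1)^2 = +1.
|Ram(-3, -3)| = 2, even; anisotropic at {3, ∞}.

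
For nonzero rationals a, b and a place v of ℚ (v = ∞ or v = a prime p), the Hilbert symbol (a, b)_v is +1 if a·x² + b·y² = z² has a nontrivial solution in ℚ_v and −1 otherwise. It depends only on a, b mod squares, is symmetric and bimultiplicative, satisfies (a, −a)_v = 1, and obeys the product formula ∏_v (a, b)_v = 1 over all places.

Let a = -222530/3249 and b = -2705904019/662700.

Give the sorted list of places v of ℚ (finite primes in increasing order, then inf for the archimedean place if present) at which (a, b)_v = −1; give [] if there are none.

(a, b) ≡ (-770, -273) mod (ℚ^×)²; places V = {2, 3, 5, 7, 11, 13, 17, 19, 41, 47, ∞}.
(a,b)_11: α=1, u≡8; β=0, v≡10 (mod 11); (8|11)=-1, (10|11)=-1; sign (−1)^0·-1^0·-1^1 = -1.
(a,b)_17: α=2, u≡6; β=0, v≡1 (mod 17); (6|17)=-1, (1|17)=+1; sign (−1)^0·-1^0·+1^2 = +1.
(a,b)_7: α=1, u≡4; β=3, v≡6 (mod 7); (4|7)=+1, (6|7)=-1; sign (−1)^1·+1^3·-1^1 = +1.
(a,b)_13: α=0, u≡9; β=1, v≡5 (mod 13); (9|13)=+1, (5|13)=-1; sign (−1)^0·+1^1·-1^0 = +1.
(a,b)_19: α=-2, u≡4; β=2, v≡3 (mod 19); (4|19)=+1, (3|19)=-1; sign (−1)^0·+1^2·-1^-2 = +1.
(a,b)_47: α=0, u≡26; β=-2, v≡8 (mod 47); (26|47)=-1, (8|47)=+1; sign (−1)^0·-1^-2·+1^0 = +1.
(a,b)_5: α=1, u≡1; β=-2, v≡2 (mod 5); (1|5)=+1, (2|5)=-1; sign (−1)^0·+1^-2·-1^1 = -1.
(a,b)_3: α=-2, u≡1; β=-1, v≡2 (mod 3); (1|3)=+1, (2|3)=-1; sign (−1)^0·+1^-1·-1^-2 = +1.
(a,b)_∞: sgn(-770)=−, sgn(-273)=−, so -1.
(a,b)_41: α=0, u≡10; β=2, v≡17 (mod 41); (10|41)=+1, (17|41)=-1; sign (−1)^0·+1^2·-1^0 = +1.
(a,b)_2: α=1, β=-2; u≡7, v≡7 (mod 8); ε(u)ε(v)=1·1, αω(v)=1·0, βω(u)=-2·0; sum ≡ 1  ⇒  -1.
|Ram(-770, -273)| = 4, even; anisotropic at {2, 5, 11, ∞}.

[2, 5, 11, inf]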